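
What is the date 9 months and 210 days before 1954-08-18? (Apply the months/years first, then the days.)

Counting back 9 months and 210 days from August 18, 1954: first the month/year part, then the days.
month 8 − 9 = -1, which is month 11 of year 1953 → November 1953.
Day 18 is valid in November, giving November 18, 1953.
Now subtract 210 days from November 18, 1953.
Going back 18 days from November 18, 1953 reaches the end of the previous month; 210 − 18 = 192 left.
October 1953 has 31 days: 192 − 31 = 161 left.
September 1953 has 30 days: 161 − 30 = 131 left.
August 1953 has 31 days: 131 − 31 = 100 left.
July 1953 has 31 days: 100 − 31 = 69 left.
June 1953 has 30 days: 69 − 30 = 39 left.
May 1953 has 31 days: 39 − 31 = 8 left.
April 1953 has 30 days; 30 − 8 = 22 → April 22, 1953.

April 22, 1953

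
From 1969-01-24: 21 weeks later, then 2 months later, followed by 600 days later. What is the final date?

Advancing 21 weeks (= 147 days) from January 24, 1969:
January has 31 days, so 31 − 24 = 7 days remain after January 24, 1969; 147 − 7 = 140 left.
February 1969 has 28 days (1969 is not a leap year): 140 − 28 = 112 left.
March 1969 has 31 days: 112 − 31 = 81 left.
April 1969 has 30 days: 81 − 30 = 51 left.
May 1969 has 31 days: 51 − 31 = 20 left.
20 days into June 1969 → June 20, 1969.
Advancing 2 months from June 20, 1969:
month 6 + 2 = 8 → August 1969.
Day 20 is valid in August, giving August 20, 1969.
Counting forward 600 days from August 20, 1969:
August has 31 days, so 31 − 20 = 11 days remain after August 20, 1969; 600 − 11 = 589 left.
September 1969 has 30 days: 589 − 30 = 559 left.
October 1969 has 31 days: 559 − 31 = 528 left.
November 1969 has 30 days: 528 − 30 = 498 left.
December 1969 has 31 days: 498 − 31 = 467 left.
January 1970 has 31 days: 467 − 31 = 436 left.
February 1970 has 28 days (1970 is not a leap year): 436 − 28 = 408 left.
March 1970 has 31 days: 408 − 31 = 377 left.
April 1970 has 30 days: 377 − 30 = 347 left.
May 1970 has 31 days: 347 − 31 = 316 left.
June 1970 has 30 days: 316 − 30 = 286 left.
July 1970 has 31 days: 286 − 31 = 255 left.
August 1970 has 31 days: 255 − 31 = 224 left.
September 1970 has 30 days: 224 − 30 = 194 left.
October 1970 has 31 days: 194 − 31 = 163 left.
November 1970 has 30 days: 163 − 30 = 133 left.
December 1970 has 31 days: 133 − 31 = 102 left.
January 1971 has 31 days: 102 − 31 = 71 left.
February 1971 has 28 days (1971 is not a leap year): 71 − 28 = 43 left.
March 1971 has 31 days: 43 − 31 = 12 left.
12 days into April 1971 → April 12, 1971.

April 12, 1971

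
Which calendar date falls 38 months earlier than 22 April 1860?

February 22, 1857

Going back 38 months from April 22, 1860.
month 4 − 38 = -34, which is month 2 of year 1857 → February 1857.
Day 22 is valid in February, giving February 22, 1857.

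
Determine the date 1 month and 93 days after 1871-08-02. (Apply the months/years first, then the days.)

Advancing 1 month and 93 days from August 2, 1871: first the month/year part, then the days.
month 8 + 1 = 9 → September 1871.
Day 2 is valid in September, giving September 2, 1871.
Now add 93 days from September 2, 1871.
September has 30 days, so 30 − 2 = 28 days remain after September 2, 1871; 93 − 28 = 65 left.
October 1871 has 31 days: 65 − 31 = 34 left.
November 1871 has 30 days: 34 − 30 = 4 left.
4 days into December 1871 → December 4, 1871.

December 4, 1871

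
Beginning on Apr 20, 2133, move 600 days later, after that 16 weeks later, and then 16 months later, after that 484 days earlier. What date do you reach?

Advancing 600 days from April 20, 2133:
April has 30 days, so 30 − 20 = 10 days remain after April 20, 2133; 600 − 10 = 590 left.
May 2133 has 31 days: 590 − 31 = 559 left.
June 2133 has 30 days: 559 − 30 = 529 left.
July 2133 has 31 days: 529 − 31 = 498 left.
August 2133 has 31 days: 498 − 31 = 467 left.
September 2133 has 30 days: 467 − 30 = 437 left.
October 2133 has 31 days: 437 − 31 = 406 left.
November 2133 has 30 days: 406 − 30 = 376 left.
December 2133 has 31 days: 376 − 31 = 345 left.
January 2134 has 31 days: 345 − 31 = 314 left.
February 2134 has 28 days (2134 is not a leap year): 314 − 28 = 286 left.
March 2134 has 31 days: 286 − 31 = 255 left.
April 2134 has 30 days: 255 − 30 = 225 left.
May 2134 has 31 days: 225 − 31 = 194 left.
June 2134 has 30 days: 194 − 30 = 164 left.
July 2134 has 31 days: 164 − 31 = 133 left.
August 2134 has 31 days: 133 − 31 = 102 left.
September 2134 has 30 days: 102 − 30 = 72 left.
October 2134 has 31 days: 72 − 31 = 41 left.
November 2134 has 30 days: 41 − 30 = 11 left.
11 days into December 2134 → December 11, 2134.
Advancing 16 weeks (= 112 days) from December 11, 2134:
December has 31 days, so 31 − 11 = 20 days remain after December 11, 2134; 112 − 20 = 92 left.
January 2135 has 31 days: 92 − 31 = 61 left.
February 2135 has 28 days (2135 is not a leap year): 61 − 28 = 33 left.
March 2135 has 31 days: 33 − 31 = 2 left.
2 days into April 2135 → April 2, 2135.
Advancing 16 months from April 2, 2135:
month 4 + 16 = 20, which is month 8 of year 2136 → August 2136.
Day 2 is valid in August, giving August 2, 2136.
Subtracting 484 days from August 2, 2136:
Going back 2 days from August 2, 2136 reaches the end of the previous month; 484 − 2 = 482 left.
July 2136 has 31 days: 482 − 31 = 451 left.
June 2136 has 30 days: 451 − 30 = 421 left.
May 2136 has 31 days: 421 − 31 = 390 left.
April 2136 has 30 days: 390 − 30 = 360 left.
March 2136 has 31 days: 360 − 31 = 329 left.
February 2136 has 29 days (2136 is a leap year): 329 − 29 = 300 left.
January 2136 has 31 days: 300 − 31 = 269 left.
December 2135 has 31 days: 269 − 31 = 238 left.
November 2135 has 30 days: 238 − 30 = 208 left.
October 2135 has 31 days: 208 − 31 = 177 left.
September 2135 has 30 days: 177 − 30 = 147 left.
August 2135 has 31 days: 147 − 31 = 116 left.
July 2135 has 31 days: 116 − 31 = 85 left.
June 2135 has 30 days: 85 − 30 = 55 left.
May 2135 has 31 days: 55 − 31 = 24 left.
April 2135 has 30 days; 30 − 24 = 6 → April 6, 2135.

April 6, 2135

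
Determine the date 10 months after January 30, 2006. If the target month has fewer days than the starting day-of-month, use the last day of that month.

November 30, 2006

Adding 10 months from January 30, 2006.
month 1 + 10 = 11 → November 2006.
Day 30 is valid in November, giving November 30, 2006.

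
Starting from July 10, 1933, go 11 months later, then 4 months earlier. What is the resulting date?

Counting forward 11 months from July 10, 1933:
month 7 + 11 = 18, which is month 6 of year 1934 → June 1934.
Day 10 is valid in June, giving June 10, 1934.
Subtracting 4 months from June 10, 1934:
month 6 − 4 = 2 → February 1934.
Day 10 is valid in February, giving February 10, 1934.

February 10, 1934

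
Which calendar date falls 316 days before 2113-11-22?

January 10, 2113

Counting back 316 days from November 22, 2113.
Going back 22 days from November 22, 2113 reaches the end of the previous month; 316 − 22 = 294 left.
October 2113 has 31 days: 294 − 31 = 263 left.
September 2113 has 30 days: 263 − 30 = 233 left.
August 2113 has 31 days: 233 − 31 = 202 left.
July 2113 has 31 days: 202 − 31 = 171 left.
June 2113 has 30 days: 171 − 30 = 141 left.
May 2113 has 31 days: 141 − 31 = 110 left.
April 2113 has 30 days: 110 − 30 = 80 left.
March 2113 has 31 days: 80 − 31 = 49 left.
February 2113 has 28 days (2113 is not a leap year): 49 − 28 = 21 left.
January 2113 has 31 days; 31 − 21 = 10 → January 10, 2113.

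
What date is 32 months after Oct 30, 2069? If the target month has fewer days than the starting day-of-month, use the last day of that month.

Advancing 32 months from October 30, 2069.
month 10 + 32 = 42, which is month 6 of year 2072 → June 2072.
Day 30 is valid in June, giving June 30, 2072.

June 30, 2072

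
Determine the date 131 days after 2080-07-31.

December 9, 2080

Adding 131 days from July 31, 2080.
July has 31 days, so 31 − 31 = 0 days remain after July 31, 2080; 131 − 0 = 131 left.
August 2080 has 31 days: 131 − 31 = 100 left.
September 2080 has 30 days: 100 − 30 = 70 left.
October 2080 has 31 days: 70 − 31 = 39 left.
November 2080 has 30 days: 39 − 30 = 9 left.
9 days into December 2080 → December 9, 2080.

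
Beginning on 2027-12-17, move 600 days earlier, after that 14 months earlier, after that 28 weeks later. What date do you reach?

Going back 600 days from December 17, 2027:
Going back 17 days from December 17, 2027 reaches the end of the previous month; 600 − 17 = 583 left.
November 2027 has 30 days: 583 − 30 = 553 left.
October 2027 has 31 days: 553 − 31 = 522 left.
September 2027 has 30 days: 522 − 30 = 492 left.
August 2027 has 31 days: 492 − 31 = 461 left.
July 2027 has 31 days: 461 − 31 = 430 left.
June 2027 has 30 days: 430 − 30 = 400 left.
May 2027 has 31 days: 400 − 31 = 369 left.
April 2027 has 30 days: 369 − 30 = 339 left.
March 2027 has 31 days: 339 − 31 = 308 left.
February 2027 has 28 days (2027 is not a leap year): 308 − 28 = 280 left.
January 2027 has 31 days: 280 − 31 = 249 left.
December 2026 has 31 days: 249 − 31 = 218 left.
November 2026 has 30 days: 218 − 30 = 188 left.
October 2026 has 31 days: 188 − 31 = 157 left.
September 2026 has 30 days: 157 − 30 = 127 left.
August 2026 has 31 days: 127 − 31 = 96 left.
July 2026 has 31 days: 96 − 31 = 65 left.
June 2026 has 30 days: 65 − 30 = 35 left.
May 2026 has 31 days: 35 − 31 = 4 left.
April 2026 has 30 days; 30 − 4 = 26 → April 26, 2026.
Subtracting 14 months from April 26, 2026:
month 4 − 14 = -10, which is month 2 of year 2025 → February 2025.
Day 26 is valid in February, giving February 26, 2025.
Advancing 28 weeks (= 196 days) from February 26, 2025:
February has 28 days, so 28 − 26 = 2 days remain after February 26, 2025; 196 − 2 = 194 left.
March 2025 has 31 days: 194 − 31 = 163 left.
April 2025 has 30 days: 163 − 30 = 133 left.
May 2025 has 31 days: 133 − 31 = 102 left.
June 2025 has 30 days: 102 − 30 = 72 left.
July 2025 has 31 days: 72 − 31 = 41 left.
August 2025 has 31 days: 41 − 31 = 10 left.
10 days into September 2025 → September 10, 2025.

September 10, 2025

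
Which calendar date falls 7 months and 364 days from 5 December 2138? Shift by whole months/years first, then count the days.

July 3, 2140

Counting forward 7 months and 364 days from December 5, 2138: first the month/year part, then the days.
month 12 + 7 = 19, which is month 7 of year 2139 → July 2139.
Day 5 is valid in July, giving July 5, 2139.
Now add 364 days from July 5, 2139.
July has 31 days, so 31 − 5 = 26 days remain after July 5, 2139; 364 − 26 = 338 left.
August 2139 has 31 days: 338 − 31 = 307 left.
September 2139 has 30 days: 307 − 30 = 277 left.
October 2139 has 31 days: 277 − 31 = 246 left.
November 2139 has 30 days: 246 − 30 = 216 left.
December 2139 has 31 days: 216 − 31 = 185 left.
January 2140 has 31 days: 185 − 31 = 154 left.
February 2140 has 29 days (2140 is a leap year): 154 − 29 = 125 left.
March 2140 has 31 days: 125 − 31 = 94 left.
April 2140 has 30 days: 94 − 30 = 64 left.
May 2140 has 31 days: 64 − 31 = 33 left.
June 2140 has 30 days: 33 − 30 = 3 left.
3 days into July 2140 → July 3, 2140.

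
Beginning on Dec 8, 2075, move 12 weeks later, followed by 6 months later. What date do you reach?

September 1, 2076

Adding 12 weeks (= 84 days) from December 8, 2075:
December has 31 days, so 31 − 8 = 23 days remain after December 8, 2075; 84 − 23 = 61 left.
January 2076 has 31 days: 61 − 31 = 30 left.
February 2076 has 29 days (2076 is a leap year): 30 − 29 = 1 left.
1 day into March 2076 → March 1, 2076.
Adding 6 months from March 1, 2076:
month 3 + 6 = 9 → September 2076.
Day 1 is valid in September, giving September 1, 2076.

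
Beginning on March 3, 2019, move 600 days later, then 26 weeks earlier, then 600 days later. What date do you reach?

Advancing 600 days from March 3, 2019:
March has 31 days, so 31 − 3 = 28 days remain after March 3, 2019; 600 − 28 = 572 left.
April 2019 has 30 days: 572 − 30 = 542 left.
May 2019 has 31 days: 542 − 31 = 511 left.
June 2019 has 30 days: 511 − 30 = 481 left.
July 2019 has 31 days: 481 − 31 = 450 left.
August 2019 has 31 days: 450 − 31 = 419 left.
September 2019 has 30 days: 419 − 30 = 389 left.
October 2019 has 31 days: 389 − 31 = 358 left.
November 2019 has 30 days: 358 − 30 = 328 left.
December 2019 has 31 days: 328 − 31 = 297 left.
January 2020 has 31 days: 297 − 31 = 266 left.
February 2020 has 29 days (2020 is a leap year): 266 − 29 = 237 left.
March 2020 has 31 days: 237 − 31 = 206 left.
April 2020 has 30 days: 206 − 30 = 176 left.
May 2020 has 31 days: 176 − 31 = 145 left.
June 2020 has 30 days: 145 − 30 = 115 left.
July 2020 has 31 days: 115 − 31 = 84 left.
August 2020 has 31 days: 84 − 31 = 53 left.
September 2020 has 30 days: 53 − 30 = 23 left.
23 days into October 2020 → October 23, 2020.
Counting back 26 weeks (= 182 days) from October 23, 2020:
Going back 23 days from October 23, 2020 reaches the end of the previous month; 182 − 23 = 159 left.
September 2020 has 30 days: 159 − 30 = 129 left.
August 2020 has 31 days: 129 − 31 = 98 left.
July 2020 has 31 days: 98 − 31 = 67 left.
June 2020 has 30 days: 67 − 30 = 37 left.
May 2020 has 31 days: 37 − 31 = 6 left.
April 2020 has 30 days; 30 − 6 = 24 → April 24, 2020.
Advancing 600 days from April 24, 2020:
April has 30 days, so 30 − 24 = 6 days remain after April 24, 2020; 600 − 6 = 594 left.
May 2020 has 31 days: 594 − 31 = 563 left.
June 2020 has 30 days: 563 − 30 = 533 left.
July 2020 has 31 days: 533 − 31 = 502 left.
August 2020 has 31 days: 502 − 31 = 471 left.
September 2020 has 30 days: 471 − 30 = 441 left.
October 2020 has 31 days: 441 − 31 = 410 left.
November 2020 has 30 days: 410 − 30 = 380 left.
December 2020 has 31 days: 380 − 31 = 349 left.
January 2021 has 31 days: 349 − 31 = 318 left.
February 2021 has 28 days (2021 is not a leap year): 318 − 28 = 290 left.
March 2021 has 31 days: 290 − 31 = 259 left.
April 2021 has 30 days: 259 − 30 = 229 left.
May 2021 has 31 days: 229 − 31 = 198 left.
June 2021 has 30 days: 198 − 30 = 168 left.
July 2021 has 31 days: 168 − 31 = 137 left.
August 2021 has 31 days: 137 − 31 = 106 left.
September 2021 has 30 days: 106 − 30 = 76 left.
October 2021 has 31 days: 76 − 31 = 45 left.
November 2021 has 30 days: 45 − 30 = 15 left.
15 days into December 2021 → December 15, 2021.

December 15, 2021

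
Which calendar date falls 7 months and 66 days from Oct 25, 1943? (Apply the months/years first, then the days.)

July 30, 1944

Counting forward 7 months and 66 days from October 25, 1943: first the month/year part, then the days.
month 10 + 7 = 17, which is month 5 of year 1944 → May 1944.
Day 25 is valid in May, giving May 25, 1944.
Now add 66 days from May 25, 1944.
May has 31 days, so 31 − 25 = 6 days remain after May 25, 1944; 66 − 6 = 60 left.
June 1944 has 30 days: 60 − 30 = 30 left.
30 days into July 1944 → July 30, 1944.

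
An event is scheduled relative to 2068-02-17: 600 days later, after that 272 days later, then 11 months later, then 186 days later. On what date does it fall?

December 11, 2071

Adding 600 days from February 17, 2068:
February has 29 days, so 29 − 17 = 12 days remain after February 17, 2068; 600 − 12 = 588 left.
March 2068 has 31 days: 588 − 31 = 557 left.
April 2068 has 30 days: 557 − 30 = 527 left.
May 2068 has 31 days: 527 − 31 = 496 left.
June 2068 has 30 days: 496 − 30 = 466 left.
July 2068 has 31 days: 466 − 31 = 435 left.
August 2068 has 31 days: 435 − 31 = 404 left.
September 2068 has 30 days: 404 − 30 = 374 left.
October 2068 has 31 days: 374 − 31 = 343 left.
November 2068 has 30 days: 343 − 30 = 313 left.
December 2068 has 31 days: 313 − 31 = 282 left.
January 2069 has 31 days: 282 − 31 = 251 left.
February 2069 has 28 days (2069 is not a leap year): 251 − 28 = 223 left.
March 2069 has 31 days: 223 − 31 = 192 left.
April 2069 has 30 days: 192 − 30 = 162 left.
May 2069 has 31 days: 162 − 31 = 131 left.
June 2069 has 30 days: 131 − 30 = 101 left.
July 2069 has 31 days: 101 − 31 = 70 left.
August 2069 has 31 days: 70 − 31 = 39 left.
September 2069 has 30 days: 39 − 30 = 9 left.
9 days into October 2069 → October 9, 2069.
Adding 272 days from October 9, 2069:
October has 31 days, so 31 − 9 = 22 days remain after October 9, 2069; 272 − 22 = 250 left.
November 2069 has 30 days: 250 − 30 = 220 left.
December 2069 has 31 days: 220 − 31 = 189 left.
January 2070 has 31 days: 189 − 31 = 158 left.
February 2070 has 28 days (2070 is not a leap year): 158 − 28 = 130 left.
March 2070 has 31 days: 130 − 31 = 99 left.
April 2070 has 30 days: 99 − 30 = 69 left.
May 2070 has 31 days: 69 − 31 = 38 left.
June 2070 has 30 days: 38 − 30 = 8 left.
8 days into July 2070 → July 8, 2070.
Adding 11 months from July 8, 2070:
month 7 + 11 = 18, which is month 6 of year 2071 → June 2071.
Day 8 is valid in June, giving June 8, 2071.
Advancing 186 days from June 8, 2071:
June has 30 days, so 30 − 8 = 22 days remain after June 8, 2071; 186 − 22 = 164 left.
July 2071 has 31 days: 164 − 31 = 133 left.
August 2071 has 31 days: 133 − 31 = 102 left.
September 2071 has 30 days: 102 − 30 = 72 left.
October 2071 has 31 days: 72 − 31 = 41 left.
November 2071 has 30 days: 41 − 30 = 11 left.
11 days into December 2071 → December 11, 2071.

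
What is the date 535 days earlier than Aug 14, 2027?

Going back 535 days from August 14, 2027.
Going back 14 days from August 14, 2027 reaches the end of the previous month; 535 − 14 = 521 left.
July 2027 has 31 days: 521 − 31 = 490 left.
June 2027 has 30 days: 490 − 30 = 460 left.
May 2027 has 31 days: 460 − 31 = 429 left.
April 2027 has 30 days: 429 − 30 = 399 left.
March 2027 has 31 days: 399 − 31 = 368 left.
February 2027 has 28 days (2027 is not a leap year): 368 − 28 = 340 left.
January 2027 has 31 days: 340 − 31 = 309 left.
December 2026 has 31 days: 309 − 31 = 278 left.
November 2026 has 30 days: 278 − 30 = 248 left.
October 2026 has 31 days: 248 − 31 = 217 left.
September 2026 has 30 days: 217 − 30 = 187 left.
August 2026 has 31 days: 187 − 31 = 156 left.
July 2026 has 31 days: 156 − 31 = 125 left.
June 2026 has 30 days: 125 − 30 = 95 left.
May 2026 has 31 days: 95 − 31 = 64 left.
April 2026 has 30 days: 64 − 30 = 34 left.
March 2026 has 31 days: 34 − 31 = 3 left.
February 2026 has 28 days; 28 − 3 = 25 → February 25, 2026.

February 25, 2026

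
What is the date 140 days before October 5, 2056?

May 18, 2056

Counting back 140 days from October 5, 2056.
Going back 5 days from October 5, 2056 reaches the end of the previous month; 140 − 5 = 135 left.
September 2056 has 30 days: 135 − 30 = 105 left.
August 2056 has 31 days: 105 − 31 = 74 left.
July 2056 has 31 days: 74 − 31 = 43 left.
June 2056 has 30 days: 43 − 30 = 13 left.
May 2056 has 31 days; 31 − 13 = 18 → May 18, 2056.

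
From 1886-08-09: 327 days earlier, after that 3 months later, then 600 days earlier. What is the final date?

April 25, 1884

Counting back 327 days from August 9, 1886:
Going back 9 days from August 9, 1886 reaches the end of the previous month; 327 − 9 = 318 left.
July 1886 has 31 days: 318 − 31 = 287 left.
June 1886 has 30 days: 287 − 30 = 257 left.
May 1886 has 31 days: 257 − 31 = 226 left.
April 1886 has 30 days: 226 − 30 = 196 left.
March 1886 has 31 days: 196 − 31 = 165 left.
February 1886 has 28 days (1886 is not a leap year): 165 − 28 = 137 left.
January 1886 has 31 days: 137 − 31 = 106 left.
December 1885 has 31 days: 106 − 31 = 75 left.
November 1885 has 30 days: 75 − 30 = 45 left.
October 1885 has 31 days: 45 − 31 = 14 left.
September 1885 has 30 days; 30 − 14 = 16 → September 16, 1885.
Adding 3 months from September 16, 1885:
month 9 + 3 = 12 → December 1885.
Day 16 is valid in December, giving December 16, 1885.
Going back 600 days from December 16, 1885:
Going back 16 days from December 16, 1885 reaches the end of the previous month; 600 − 16 = 584 left.
November 1885 has 30 days: 584 − 30 = 554 left.
October 1885 has 31 days: 554 − 31 = 523 left.
September 1885 has 30 days: 523 − 30 = 493 left.
August 1885 has 31 days: 493 − 31 = 462 left.
July 1885 has 31 days: 462 − 31 = 431 left.
June 1885 has 30 days: 431 − 30 = 401 left.
May 1885 has 31 days: 401 − 31 = 370 left.
April 1885 has 30 days: 370 − 30 = 340 left.
March 1885 has 31 days: 340 − 31 = 309 left.
February 1885 has 28 days (1885 is not a leap year): 309 − 28 = 281 left.
January 1885 has 31 days: 281 − 31 = 250 left.
December 1884 has 31 days: 250 − 31 = 219 left.
November 1884 has 30 days: 219 − 30 = 189 left.
October 1884 has 31 days: 189 − 31 = 158 left.
September 1884 has 30 days: 158 − 30 = 128 left.
August 1884 has 31 days: 128 − 31 = 97 left.
July 1884 has 31 days: 97 − 31 = 66 left.
June 1884 has 30 days: 66 − 30 = 36 left.
May 1884 has 31 days: 36 − 31 = 5 left.
April 1884 has 30 days; 30 − 5 = 25 → April 25, 1884.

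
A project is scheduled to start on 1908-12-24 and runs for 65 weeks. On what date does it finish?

Counting forward 65 weeks = 455 days from December 24, 1908.
December has 31 days, so 31 − 24 = 7 days remain after December 24, 1908; 455 − 7 = 448 left.
January 1909 has 31 days: 448 − 31 = 417 left.
February 1909 has 28 days (1909 is not a leap year): 417 − 28 = 389 left.
March 1909 has 31 days: 389 − 31 = 358 left.
April 1909 has 30 days: 358 − 30 = 328 left.
May 1909 has 31 days: 328 − 31 = 297 left.
June 1909 has 30 days: 297 − 30 = 267 left.
July 1909 has 31 days: 267 − 31 = 236 left.
August 1909 has 31 days: 236 − 31 = 205 left.
September 1909 has 30 days: 205 − 30 = 175 left.
October 1909 has 31 days: 175 − 31 = 144 left.
November 1909 has 30 days: 144 − 30 = 114 left.
December 1909 has 31 days: 114 − 31 = 83 left.
January 1910 has 31 days: 83 − 31 = 52 left.
February 1910 has 28 days (1910 is not a leap year): 52 − 28 = 24 left.
24 days into March 1910 → March 24, 1910.

March 24, 1910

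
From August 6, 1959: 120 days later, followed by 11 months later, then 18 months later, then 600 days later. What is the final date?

December 25, 1963

Advancing 120 days from August 6, 1959:
August has 31 days, so 31 − 6 = 25 days remain after August 6, 1959; 120 − 25 = 95 left.
September 1959 has 30 days: 95 − 30 = 65 left.
October 1959 has 31 days: 65 − 31 = 34 left.
November 1959 has 30 days: 34 − 30 = 4 left.
4 days into December 1959 → December 4, 1959.
Adding 11 months from December 4, 1959:
month 12 + 11 = 23, which is month 11 of year 1960 → November 1960.
Day 4 is valid in November, giving November 4, 1960.
Adding 18 months from November 4, 1960:
month 11 + 18 = 29, which is month 5 of year 1962 → May 1962.
Day 4 is valid in May, giving May 4, 1962.
Counting forward 600 days from May 4, 1962:
May has 31 days, so 31 − 4 = 27 days remain after May 4, 1962; 600 − 27 = 573 left.
June 1962 has 30 days: 573 − 30 = 543 left.
July 1962 has 31 days: 543 − 31 = 512 left.
August 1962 has 31 days: 512 − 31 = 481 left.
September 1962 has 30 days: 481 − 30 = 451 left.
October 1962 has 31 days: 451 − 31 = 420 left.
November 1962 has 30 days: 420 − 30 = 390 left.
December 1962 has 31 days: 390 − 31 = 359 left.
January 1963 has 31 days: 359 − 31 = 328 left.
February 1963 has 28 days (1963 is not a leap year): 328 − 28 = 300 left.
March 1963 has 31 days: 300 − 31 = 269 left.
April 1963 has 30 days: 269 − 30 = 239 left.
May 1963 has 31 days: 239 − 31 = 208 left.
June 1963 has 30 days: 208 − 30 = 178 left.
July 1963 has 31 days: 178 − 31 = 147 left.
August 1963 has 31 days: 147 − 31 = 116 left.
September 1963 has 30 days: 116 − 30 = 86 left.
October 1963 has 31 days: 86 − 31 = 55 left.
November 1963 has 30 days: 55 − 30 = 25 left.
25 days into December 1963 → December 25, 1963.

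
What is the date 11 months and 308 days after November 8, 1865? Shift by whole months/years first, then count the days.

August 12, 1867

Advancing 11 months and 308 days from November 8, 1865: first the month/year part, then the days.
month 11 + 11 = 22, which is month 10 of year 1866 → October 1866.
Day 8 is valid in October, giving October 8, 1866.
Now add 308 days from October 8, 1866.
October has 31 days, so 31 − 8 = 23 days remain after October 8, 1866; 308 − 23 = 285 left.
November 1866 has 30 days: 285 − 30 = 255 left.
December 1866 has 31 days: 255 − 31 = 224 left.
January 1867 has 31 days: 224 − 31 = 193 left.
February 1867 has 28 days (1867 is not a leap year): 193 − 28 = 165 left.
March 1867 has 31 days: 165 − 31 = 134 left.
April 1867 has 30 days: 134 − 30 = 104 left.
May 1867 has 31 days: 104 − 31 = 73 left.
June 1867 has 30 days: 73 − 30 = 43 left.
July 1867 has 31 days: 43 − 31 = 12 left.
12 days into August 1867 → August 12, 1867.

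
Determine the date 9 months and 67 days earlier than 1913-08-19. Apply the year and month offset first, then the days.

Going back 9 months and 67 days from August 19, 1913: first the month/year part, then the days.
month 8 − 9 = -1, which is month 11 of year 1912 → November 1912.
Day 19 is valid in November, giving November 19, 1912.
Now subtract 67 days from November 19, 1912.
Going back 19 days from November 19, 1912 reaches the end of the previous month; 67 − 19 = 48 left.
October 1912 has 31 days: 48 − 31 = 17 left.
September 1912 has 30 days; 30 − 17 = 13 → September 13, 1912.

September 13, 1912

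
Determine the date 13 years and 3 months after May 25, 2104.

August 25, 2117

Advancing 13 years and 3 months from May 25, 2104.
+13 years → 2117; month 5 + 3 = 8 → August 2117.
Day 25 is valid in August, giving August 25, 2117.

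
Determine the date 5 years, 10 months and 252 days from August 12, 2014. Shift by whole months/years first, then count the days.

Counting forward 5 years, 10 months and 252 days from August 12, 2014: first the month/year part, then the days.
+5 years → 2019; month 8 + 10 = 18, which is month 6 of year 2020 → June 2020.
Day 12 is valid in June, giving June 12, 2020.
Now add 252 days from June 12, 2020.
June has 30 days, so 30 − 12 = 18 days remain after June 12, 2020; 252 − 18 = 234 left.
July 2020 has 31 days: 234 − 31 = 203 left.
August 2020 has 31 days: 203 − 31 = 172 left.
September 2020 has 30 days: 172 − 30 = 142 left.
October 2020 has 31 days: 142 − 31 = 111 left.
November 2020 has 30 days: 111 − 30 = 81 left.
December 2020 has 31 days: 81 − 31 = 50 left.
January 2021 has 31 days: 50 − 31 = 19 left.
19 days into February 2021 → February 19, 2021.

February 19, 2021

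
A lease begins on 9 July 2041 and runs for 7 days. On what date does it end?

Counting forward 7 days from July 9, 2041.
July has 31 days; 9 + 7 = 16, still in July.

July 16, 2041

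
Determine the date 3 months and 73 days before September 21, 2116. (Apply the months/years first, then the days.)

Counting back 3 months and 73 days from September 21, 2116: first the month/year part, then the days.
month 9 − 3 = 6 → June 2116.
Day 21 is valid in June, giving June 21, 2116.
Now subtract 73 days from June 21, 2116.
Going back 21 days from June 21, 2116 reaches the end of the previous month; 73 − 21 = 52 left.
May 2116 has 31 days: 52 − 31 = 21 left.
April 2116 has 30 days; 30 − 21 = 9 → April 9, 2116.

April 9, 2116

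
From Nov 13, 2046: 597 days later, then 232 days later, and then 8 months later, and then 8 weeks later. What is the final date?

Advancing 597 days from November 13, 2046:
November has 30 days, so 30 − 13 = 17 days remain after November 13, 2046; 597 − 17 = 580 left.
December 2046 has 31 days: 580 − 31 = 549 left.
January 2047 has 31 days: 549 − 31 = 518 left.
February 2047 has 28 days (2047 is not a leap year): 518 − 28 = 490 left.
March 2047 has 31 days: 490 − 31 = 459 left.
April 2047 has 30 days: 459 − 30 = 429 left.
May 2047 has 31 days: 429 − 31 = 398 left.
June 2047 has 30 days: 398 − 30 = 368 left.
July 2047 has 31 days: 368 − 31 = 337 left.
August 2047 has 31 days: 337 − 31 = 306 left.
September 2047 has 30 days: 306 − 30 = 276 left.
October 2047 has 31 days: 276 − 31 = 245 left.
November 2047 has 30 days: 245 − 30 = 215 left.
December 2047 has 31 days: 215 − 31 = 184 left.
January 2048 has 31 days: 184 − 31 = 153 left.
February 2048 has 29 days (2048 is a leap year): 153 − 29 = 124 left.
March 2048 has 31 days: 124 − 31 = 93 left.
April 2048 has 30 days: 93 − 30 = 63 left.
May 2048 has 31 days: 63 − 31 = 32 left.
June 2048 has 30 days: 32 − 30 = 2 left.
2 days into July 2048 → July 2, 2048.
Adding 232 days from July 2, 2048:
July has 31 days, so 31 − 2 = 29 days remain after July 2, 2048; 232 − 29 = 203 left.
August 2048 has 31 days: 203 − 31 = 172 left.
September 2048 has 30 days: 172 − 30 = 142 left.
October 2048 has 31 days: 142 − 31 = 111 left.
November 2048 has 30 days: 111 − 30 = 81 left.
December 2048 has 31 days: 81 − 31 = 50 left.
January 2049 has 31 days: 50 − 31 = 19 left.
19 days into February 2049 → February 19, 2049.
Advancing 8 months from February 19, 2049:
month 2 + 8 = 10 → October 2049.
Day 19 is valid in October, giving October 19, 2049.
Adding 8 weeks (= 56 days) from October 19, 2049:
October has 31 days, so 31 − 19 = 12 days remain after October 19, 2049; 56 − 12 = 44 left.
November 2049 has 30 days: 44 − 30 = 14 left.
14 days into December 2049 → December 14, 2049.

December 14, 2049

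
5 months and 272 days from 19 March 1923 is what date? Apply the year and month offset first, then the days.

Counting forward 5 months and 272 days from March 19, 1923: first the month/year part, then the days.
month 3 + 5 = 8 → August 1923.
Day 19 is valid in August, giving August 19, 1923.
Now add 272 days from August 19, 1923.
August has 31 days, so 31 − 19 = 12 days remain after August 19, 1923; 272 − 12 = 260 left.
September 1923 has 30 days: 260 − 30 = 230 left.
October 1923 has 31 days: 230 − 31 = 199 left.
November 1923 has 30 days: 199 − 30 = 169 left.
December 1923 has 31 days: 169 − 31 = 138 left.
January 1924 has 31 days: 138 − 31 = 107 left.
February 1924 has 29 days (1924 is a leap year): 107 − 29 = 78 left.
March 1924 has 31 days: 78 − 31 = 47 left.
April 1924 has 30 days: 47 − 30 = 17 left.
17 days into May 1924 → May 17, 1924.

May 17, 1924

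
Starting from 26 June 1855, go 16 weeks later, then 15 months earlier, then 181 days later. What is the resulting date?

Adding 16 weeks (= 112 days) from June 26, 1855:
June has 30 days, so 30 − 26 = 4 days remain after June 26, 1855; 112 − 4 = 108 left.
July 1855 has 31 days: 108 − 31 = 77 left.
August 1855 has 31 days: 77 − 31 = 46 left.
September 1855 has 30 days: 46 − 30 = 16 left.
16 days into October 1855 → October 16, 1855.
Going back 15 months from October 16, 1855:
month 10 − 15 = -5, which is month 7 of year 1854 → July 1854.
Day 16 is valid in July, giving July 16, 1854.
Counting forward 181 days from July 16, 1854:
July has 31 days, so 31 − 16 = 15 days remain after July 16, 1854; 181 − 15 = 166 left.
August 1854 has 31 days: 166 − 31 = 135 left.
September 1854 has 30 days: 135 − 30 = 105 left.
October 1854 has 31 days: 105 − 31 = 74 left.
November 1854 has 30 days: 74 − 30 = 44 left.
December 1854 has 31 days: 44 − 31 = 13 left.
13 days into January 1855 → January 13, 1855.

January 13, 1855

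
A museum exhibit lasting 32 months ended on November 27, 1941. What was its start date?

Subtracting 32 months from November 27, 1941.
month 11 − 32 = -21, which is month 3 of year 1939 → March 1939.
Day 27 is valid in March, giving March 27, 1939.

March 27, 1939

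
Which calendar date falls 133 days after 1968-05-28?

October 8, 1968

Adding 133 days from May 28, 1968.
May has 31 days, so 31 − 28 = 3 days remain after May 28, 1968; 133 − 3 = 130 left.
June 1968 has 30 days: 130 − 30 = 100 left.
July 1968 has 31 days: 100 − 31 = 69 left.
August 1968 has 31 days: 69 − 31 = 38 left.
September 1968 has 30 days: 38 − 30 = 8 left.
8 days into October 1968 → October 8, 1968.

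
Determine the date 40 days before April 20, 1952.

Counting back 40 days from April 20, 1952.
Going back 20 days from April 20, 1952 reaches the end of the previous month; 40 − 20 = 20 left.
March 1952 has 31 days; 31 − 20 = 11 → March 11, 1952.

March 11, 1952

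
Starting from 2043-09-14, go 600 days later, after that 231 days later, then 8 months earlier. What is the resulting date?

Adding 600 days from September 14, 2043:
September has 30 days, so 30 − 14 = 16 days remain after September 14, 2043; 600 − 16 = 584 left.
October 2043 has 31 days: 584 − 31 = 553 left.
November 2043 has 30 days: 553 − 30 = 523 left.
December 2043 has 31 days: 523 − 31 = 492 left.
January 2044 has 31 days: 492 − 31 = 461 left.
February 2044 has 29 days (2044 is a leap year): 461 − 29 = 432 left.
March 2044 has 31 days: 432 − 31 = 401 left.
April 2044 has 30 days: 401 − 30 = 371 left.
May 2044 has 31 days: 371 − 31 = 340 left.
June 2044 has 30 days: 340 − 30 = 310 left.
July 2044 has 31 days: 310 − 31 = 279 left.
August 2044 has 31 days: 279 − 31 = 248 left.
September 2044 has 30 days: 248 − 30 = 218 left.
October 2044 has 31 days: 218 − 31 = 187 left.
November 2044 has 30 days: 187 − 30 = 157 left.
December 2044 has 31 days: 157 − 31 = 126 left.
January 2045 has 31 days: 126 − 31 = 95 left.
February 2045 has 28 days (2045 is not a leap year): 95 − 28 = 67 left.
March 2045 has 31 days: 67 − 31 = 36 left.
April 2045 has 30 days: 36 − 30 = 6 left.
6 days into May 2045 → May 6, 2045.
Counting forward 231 days from May 6, 2045:
May has 31 days, so 31 − 6 = 25 days remain after May 6, 2045; 231 − 25 = 206 left.
June 2045 has 30 days: 206 − 30 = 176 left.
July 2045 has 31 days: 176 − 31 = 145 left.
August 2045 has 31 days: 145 − 31 = 114 left.
September 2045 has 30 days: 114 − 30 = 84 left.
October 2045 has 31 days: 84 − 31 = 53 left.
November 2045 has 30 days: 53 − 30 = 23 left.
23 days into December 2045 → December 23, 2045.
Counting back 8 months from December 23, 2045:
month 12 − 8 = 4 → April 2045.
Day 23 is valid in April, giving April 23, 2045.

April 23, 2045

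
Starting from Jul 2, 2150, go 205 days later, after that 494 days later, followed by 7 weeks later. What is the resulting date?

July 19, 2152

Advancing 205 days from July 2, 2150:
July has 31 days, so 31 − 2 = 29 days remain after July 2, 2150; 205 − 29 = 176 left.
August 2150 has 31 days: 176 − 31 = 145 left.
September 2150 has 30 days: 145 − 30 = 115 left.
October 2150 has 31 days: 115 − 31 = 84 left.
November 2150 has 30 days: 84 − 30 = 54 left.
December 2150 has 31 days: 54 − 31 = 23 left.
23 days into January 2151 → January 23, 2151.
Adding 494 days from January 23, 2151:
January has 31 days, so 31 − 23 = 8 days remain after January 23, 2151; 494 − 8 = 486 left.
February 2151 has 28 days (2151 is not a leap year): 486 − 28 = 458 left.
March 2151 has 31 days: 458 − 31 = 427 left.
April 2151 has 30 days: 427 − 30 = 397 left.
May 2151 has 31 days: 397 − 31 = 366 left.
June 2151 has 30 days: 366 − 30 = 336 left.
July 2151 has 31 days: 336 − 31 = 305 left.
August 2151 has 31 days: 305 − 31 = 274 left.
September 2151 has 30 days: 274 − 30 = 244 left.
October 2151 has 31 days: 244 − 31 = 213 left.
November 2151 has 30 days: 213 − 30 = 183 left.
December 2151 has 31 days: 183 − 31 = 152 left.
January 2152 has 31 days: 152 − 31 = 121 left.
February 2152 has 29 days (2152 is a leap year): 121 − 29 = 92 left.
March 2152 has 31 days: 92 − 31 = 61 left.
April 2152 has 30 days: 61 − 30 = 31 left.
31 days into May 2152 → May 31, 2152.
Advancing 7 weeks (= 49 days) from May 31, 2152:
May has 31 days, so 31 − 31 = 0 days remain after May 31, 2152; 49 − 0 = 49 left.
June 2152 has 30 days: 49 − 30 = 19 left.
19 days into July 2152 → July 19, 2152.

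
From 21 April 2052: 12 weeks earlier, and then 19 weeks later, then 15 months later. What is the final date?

September 9, 2053

Going back 12 weeks (= 84 days) from April 21, 2052:
Going back 21 days from April 21, 2052 reaches the end of the previous month; 84 − 21 = 63 left.
March 2052 has 31 days: 63 − 31 = 32 left.
February 2052 has 29 days (2052 is a leap year): 32 − 29 = 3 left.
January 2052 has 31 days; 31 − 3 = 28 → January 28, 2052.
Adding 19 weeks (= 133 days) from January 28, 2052:
January has 31 days, so 31 − 28 = 3 days remain after January 28, 2052; 133 − 3 = 130 left.
February 2052 has 29 days (2052 is a leap year): 130 − 29 = 101 left.
March 2052 has 31 days: 101 − 31 = 70 left.
April 2052 has 30 days: 70 − 30 = 40 left.
May 2052 has 31 days: 40 − 31 = 9 left.
9 days into June 2052 → June 9, 2052.
Advancing 15 months from June 9, 2052:
month 6 + 15 = 21, which is month 9 of year 2053 → September 2053.
Day 9 is valid in September, giving September 9, 2053.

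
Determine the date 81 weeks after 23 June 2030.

Advancing 81 weeks = 567 days from June 23, 2030.
June has 30 days, so 30 − 23 = 7 days remain after June 23, 2030; 567 − 7 = 560 left.
July 2030 has 31 days: 560 − 31 = 529 left.
August 2030 has 31 days: 529 − 31 = 498 left.
September 2030 has 30 days: 498 − 30 = 468 left.
October 2030 has 31 days: 468 − 31 = 437 left.
November 2030 has 30 days: 437 − 30 = 407 left.
December 2030 has 31 days: 407 − 31 = 376 left.
January 2031 has 31 days: 376 − 31 = 345 left.
February 2031 has 28 days (2031 is not a leap year): 345 − 28 = 317 left.
March 2031 has 31 days: 317 − 31 = 286 left.
April 2031 has 30 days: 286 − 30 = 256 left.
May 2031 has 31 days: 256 − 31 = 225 left.
June 2031 has 30 days: 225 − 30 = 195 left.
July 2031 has 31 days: 195 − 31 = 164 left.
August 2031 has 31 days: 164 − 31 = 133 left.
September 2031 has 30 days: 133 − 30 = 103 left.
October 2031 has 31 days: 103 − 31 = 72 left.
November 2031 has 30 days: 72 − 30 = 42 left.
December 2031 has 31 days: 42 − 31 = 11 left.
11 days into January 2032 → January 11, 2032.

January 11, 2032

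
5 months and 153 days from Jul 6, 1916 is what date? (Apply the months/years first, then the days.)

Counting forward 5 months and 153 days from July 6, 1916: first the month/year part, then the days.
month 7 + 5 = 12 → December 1916.
Day 6 is valid in December, giving December 6, 1916.
Now add 153 days from December 6, 1916.
December has 31 days, so 31 − 6 = 25 days remain after December 6, 1916; 153 − 25 = 128 left.
January 1917 has 31 days: 128 − 31 = 97 left.
February 1917 has 28 days (1917 is not a leap year): 97 − 28 = 69 left.
March 1917 has 31 days: 69 − 31 = 38 left.
April 1917 has 30 days: 38 − 30 = 8 left.
8 days into May 1917 → May 8, 1917.

May 8, 1917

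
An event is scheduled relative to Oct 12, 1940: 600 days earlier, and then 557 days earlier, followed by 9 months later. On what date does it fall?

May 12, 1938

Subtracting 600 days from October 12, 1940:
Going back 12 days from October 12, 1940 reaches the end of the previous month; 600 − 12 = 588 left.
September 1940 has 30 days: 588 − 30 = 558 left.
August 1940 has 31 days: 558 − 31 = 527 left.
July 1940 has 31 days: 527 − 31 = 496 left.
June 1940 has 30 days: 496 − 30 = 466 left.
May 1940 has 31 days: 466 − 31 = 435 left.
April 1940 has 30 days: 435 − 30 = 405 left.
March 1940 has 31 days: 405 − 31 = 374 left.
February 1940 has 29 days (1940 is a leap year): 374 − 29 = 345 left.
January 1940 has 31 days: 345 − 31 = 314 left.
December 1939 has 31 days: 314 − 31 = 283 left.
November 1939 has 30 days: 283 − 30 = 253 left.
October 1939 has 31 days: 253 − 31 = 222 left.
September 1939 has 30 days: 222 − 30 = 192 left.
August 1939 has 31 days: 192 − 31 = 161 left.
July 1939 has 31 days: 161 − 31 = 130 left.
June 1939 has 30 days: 130 − 30 = 100 left.
May 1939 has 31 days: 100 − 31 = 69 left.
April 1939 has 30 days: 69 − 30 = 39 left.
March 1939 has 31 days: 39 − 31 = 8 left.
February 1939 has 28 days; 28 − 8 = 20 → February 20, 1939.
Subtracting 557 days from February 20, 1939:
Going back 20 days from February 20, 1939 reaches the end of the previous month; 557 − 20 = 537 left.
January 1939 has 31 days: 537 − 31 = 506 left.
December 1938 has 31 days: 506 − 31 = 475 left.
November 1938 has 30 days: 475 − 30 = 445 left.
October 1938 has 31 days: 445 − 31 = 414 left.
September 1938 has 30 days: 414 − 30 = 384 left.
August 1938 has 31 days: 384 − 31 = 353 left.
July 1938 has 31 days: 353 − 31 = 322 left.
June 1938 has 30 days: 322 − 30 = 292 left.
May 1938 has 31 days: 292 − 31 = 261 left.
April 1938 has 30 days: 261 − 30 = 231 left.
March 1938 has 31 days: 231 − 31 = 200 left.
February 1938 has 28 days (1938 is not a leap year): 200 − 28 = 172 left.
January 1938 has 31 days: 172 − 31 = 141 left.
December 1937 has 31 days: 141 − 31 = 110 left.
November 1937 has 30 days: 110 − 30 = 80 left.
October 1937 has 31 days: 80 − 31 = 49 left.
September 1937 has 30 days: 49 − 30 = 19 left.
August 1937 has 31 days; 31 − 19 = 12 → August 12, 1937.
Adding 9 months from August 12, 1937:
month 8 + 9 = 17, which is month 5 of year 1938 → May 1938.
Day 12 is valid in May, giving May 12, 1938.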